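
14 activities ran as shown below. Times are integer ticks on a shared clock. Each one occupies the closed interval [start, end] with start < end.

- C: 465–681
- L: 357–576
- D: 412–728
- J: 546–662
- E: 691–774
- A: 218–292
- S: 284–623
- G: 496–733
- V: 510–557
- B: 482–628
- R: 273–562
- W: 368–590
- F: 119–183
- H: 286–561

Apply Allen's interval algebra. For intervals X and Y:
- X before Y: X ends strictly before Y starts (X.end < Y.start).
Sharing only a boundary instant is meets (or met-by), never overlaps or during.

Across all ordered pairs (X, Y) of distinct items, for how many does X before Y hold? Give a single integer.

31

Checking all 182 ordered pairs for relation 'before'; matching pairs in alphabetical order:
(A, B): A before B ✓
(A, C): A before C ✓
(A, D): A before D ✓
(A, E): A before E ✓
(A, G): A before G ✓
(A, J): A before J ✓
(A, L): A before L ✓
(A, V): A before V ✓
(A, W): A before W ✓
(B, E): B before E ✓
(C, E): C before E ✓
(F, A): F before A ✓
(F, B): F before B ✓
(F, C): F before C ✓
(F, D): F before D ✓
(F, E): F before E ✓
(F, G): F before G ✓
(F, H): F before H ✓
(F, J): F before J ✓
(F, L): F before L ✓
(F, R): F before R ✓
(F, S): F before S ✓
(F, V): F before V ✓
(F, W): F before W ✓
... plus 7 further pairs not listed.
Count: 31.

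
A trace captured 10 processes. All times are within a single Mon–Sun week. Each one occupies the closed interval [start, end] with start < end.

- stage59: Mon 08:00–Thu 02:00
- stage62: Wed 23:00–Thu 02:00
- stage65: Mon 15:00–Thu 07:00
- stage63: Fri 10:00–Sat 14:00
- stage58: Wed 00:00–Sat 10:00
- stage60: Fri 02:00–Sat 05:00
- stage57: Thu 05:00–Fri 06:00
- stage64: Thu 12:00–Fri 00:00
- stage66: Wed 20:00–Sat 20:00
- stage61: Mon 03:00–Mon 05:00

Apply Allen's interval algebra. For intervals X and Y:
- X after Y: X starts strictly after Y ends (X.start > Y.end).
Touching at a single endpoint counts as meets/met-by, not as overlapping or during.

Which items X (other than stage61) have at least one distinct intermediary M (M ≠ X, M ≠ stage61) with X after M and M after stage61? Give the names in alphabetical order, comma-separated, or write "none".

stage57, stage60, stage63, stage64

Target stage61 = [Mon 03:00, Mon 05:00].
Intermediaries M with M after stage61: stage57, stage58, stage59, stage60, stage62, stage63, stage64, stage65, stage66.
Via stage57 — items with X after stage57: stage63.
Via stage58 — items with X after stage58: none.
Via stage59 — items with X after stage59: stage57, stage60, stage63, stage64.
Via stage60 — items with X after stage60: none.
Via stage62 — items with X after stage62: stage57, stage60, stage63, stage64.
Via stage63 — items with X after stage63: none.
Via stage64 — items with X after stage64: stage60, stage63.
Via stage65 — items with X after stage65: stage60, stage63, stage64.
Via stage66 — items with X after stage66: none.
Union: stage57, stage60, stage63, stage64.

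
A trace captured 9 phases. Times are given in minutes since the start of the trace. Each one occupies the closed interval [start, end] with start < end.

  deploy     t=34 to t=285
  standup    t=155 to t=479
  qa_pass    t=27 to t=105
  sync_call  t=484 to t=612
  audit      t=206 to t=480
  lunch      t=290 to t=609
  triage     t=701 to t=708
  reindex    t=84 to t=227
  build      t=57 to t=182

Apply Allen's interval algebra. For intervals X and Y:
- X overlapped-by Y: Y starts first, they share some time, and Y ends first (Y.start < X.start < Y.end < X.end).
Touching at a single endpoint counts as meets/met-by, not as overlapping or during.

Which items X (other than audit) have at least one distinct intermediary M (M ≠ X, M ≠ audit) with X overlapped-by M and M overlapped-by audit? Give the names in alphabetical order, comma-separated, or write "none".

sync_call

Target audit = [t=206, t=480].
Intermediaries M with M overlapped-by audit: lunch.
Via lunch — items with X overlapped-by lunch: sync_call.
Union: sync_call.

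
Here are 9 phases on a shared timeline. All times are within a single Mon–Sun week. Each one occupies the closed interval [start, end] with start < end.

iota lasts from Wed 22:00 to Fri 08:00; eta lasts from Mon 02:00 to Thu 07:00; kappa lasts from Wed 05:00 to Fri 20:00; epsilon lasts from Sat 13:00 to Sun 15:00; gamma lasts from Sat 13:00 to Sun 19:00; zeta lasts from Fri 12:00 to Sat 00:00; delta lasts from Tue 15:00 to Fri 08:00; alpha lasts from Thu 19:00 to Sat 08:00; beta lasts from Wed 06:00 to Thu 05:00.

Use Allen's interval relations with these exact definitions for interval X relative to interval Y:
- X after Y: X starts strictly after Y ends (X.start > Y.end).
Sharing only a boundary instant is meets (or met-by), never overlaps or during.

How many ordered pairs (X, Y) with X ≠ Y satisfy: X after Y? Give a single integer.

20

Checking all 72 ordered pairs for relation 'after'; matching pairs in alphabetical order:
(alpha, beta): alpha after beta ✓
(alpha, eta): alpha after eta ✓
(epsilon, alpha): epsilon after alpha ✓
(epsilon, beta): epsilon after beta ✓
(epsilon, delta): epsilon after delta ✓
(epsilon, eta): epsilon after eta ✓
(epsilon, iota): epsilon after iota ✓
(epsilon, kappa): epsilon after kappa ✓
(epsilon, zeta): epsilon after zeta ✓
(gamma, alpha): gamma after alpha ✓
(gamma, beta): gamma after beta ✓
(gamma, delta): gamma after delta ✓
(gamma, eta): gamma after eta ✓
(gamma, iota): gamma after iota ✓
(gamma, kappa): gamma after kappa ✓
(gamma, zeta): gamma after zeta ✓
(zeta, beta): zeta after beta ✓
(zeta, delta): zeta after delta ✓
(zeta, eta): zeta after eta ✓
(zeta, iota): zeta after iota ✓
Count: 20.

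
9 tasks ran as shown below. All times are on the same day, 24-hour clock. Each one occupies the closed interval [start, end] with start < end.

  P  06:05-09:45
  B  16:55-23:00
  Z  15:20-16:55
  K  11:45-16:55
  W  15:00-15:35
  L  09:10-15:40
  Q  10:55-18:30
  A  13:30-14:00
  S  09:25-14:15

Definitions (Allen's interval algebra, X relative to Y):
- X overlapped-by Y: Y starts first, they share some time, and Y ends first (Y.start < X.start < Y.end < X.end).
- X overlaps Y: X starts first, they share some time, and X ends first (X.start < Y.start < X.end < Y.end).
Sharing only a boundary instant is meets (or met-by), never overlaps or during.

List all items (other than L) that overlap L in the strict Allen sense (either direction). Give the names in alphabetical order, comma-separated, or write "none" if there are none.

K, P, Q, Z

Target L = [09:10, 15:40].
A [13:30, 14:00] → during → no.
B [16:55, 23:00] → after → no.
K [11:45, 16:55] → overlapped-by → yes.
P [06:05, 09:45] → overlaps → yes.
Q [10:55, 18:30] → overlapped-by → yes.
S [09:25, 14:15] → during → no.
W [15:00, 15:35] → during → no.
Z [15:20, 16:55] → overlapped-by → yes.
Result: K, P, Q, Z.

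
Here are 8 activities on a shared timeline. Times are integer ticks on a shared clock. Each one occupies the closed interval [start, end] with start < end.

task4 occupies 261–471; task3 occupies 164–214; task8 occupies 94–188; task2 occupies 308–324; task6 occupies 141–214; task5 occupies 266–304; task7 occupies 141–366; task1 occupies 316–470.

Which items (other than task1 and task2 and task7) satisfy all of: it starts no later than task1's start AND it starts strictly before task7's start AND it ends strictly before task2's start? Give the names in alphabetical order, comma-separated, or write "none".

task8

Conditions: its start is no later than task1's start (X.start <= 316) AND its start is strictly before task7's start (X.start < 141) AND its end is strictly before task2's start (X.end < 308).
task3: start 164 <= 316? ✓; start 164 < 141? ✗; end 214 < 308? ✓ → no.
task4: start 261 <= 316? ✓; start 261 < 141? ✗; end 471 < 308? ✗ → no.
task5: start 266 <= 316? ✓; start 266 < 141? ✗; end 304 < 308? ✓ → no.
task6: start 141 <= 316? ✓; start 141 < 141? ✗; end 214 < 308? ✓ → no.
task8: start 94 <= 316? ✓; start 94 < 141? ✓; end 188 < 308? ✓ → yes.
Result: task8.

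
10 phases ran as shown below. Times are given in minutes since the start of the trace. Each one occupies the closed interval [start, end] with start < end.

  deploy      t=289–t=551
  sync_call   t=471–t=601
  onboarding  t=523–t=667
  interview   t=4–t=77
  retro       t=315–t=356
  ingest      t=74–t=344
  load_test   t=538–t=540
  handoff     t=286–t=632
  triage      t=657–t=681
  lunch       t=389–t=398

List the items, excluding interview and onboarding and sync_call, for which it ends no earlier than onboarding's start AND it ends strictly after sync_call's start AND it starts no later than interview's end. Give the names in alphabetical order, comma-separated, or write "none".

none

Conditions: its end is no earlier than onboarding's start (X.end >= t=523) AND its end is strictly after sync_call's start (X.end > t=471) AND its start is no later than interview's end (X.start <= t=77).
deploy: end t=551 >= t=523? ✓; end t=551 > t=471? ✓; start t=289 <= t=77? ✗ → no.
handoff: end t=632 >= t=523? ✓; end t=632 > t=471? ✓; start t=286 <= t=77? ✗ → no.
ingest: end t=344 >= t=523? ✗; end t=344 > t=471? ✗; start t=74 <= t=77? ✓ → no.
load_test: end t=540 >= t=523? ✓; end t=540 > t=471? ✓; start t=538 <= t=77? ✗ → no.
lunch: end t=398 >= t=523? ✗; end t=398 > t=471? ✗; start t=389 <= t=77? ✗ → no.
retro: end t=356 >= t=523? ✗; end t=356 > t=471? ✗; start t=315 <= t=77? ✗ → no.
triage: end t=681 >= t=523? ✓; end t=681 > t=471? ✓; start t=657 <= t=77? ✗ → no.
Result: none.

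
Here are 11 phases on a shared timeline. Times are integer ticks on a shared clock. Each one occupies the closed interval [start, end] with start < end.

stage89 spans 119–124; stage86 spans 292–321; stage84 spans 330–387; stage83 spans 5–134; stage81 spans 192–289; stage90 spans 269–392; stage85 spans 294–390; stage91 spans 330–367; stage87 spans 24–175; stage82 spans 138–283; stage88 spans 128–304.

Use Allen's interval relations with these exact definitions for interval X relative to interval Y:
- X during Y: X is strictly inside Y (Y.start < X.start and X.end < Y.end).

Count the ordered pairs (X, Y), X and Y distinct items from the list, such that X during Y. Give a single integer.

10

Checking all 110 ordered pairs for relation 'during'; matching pairs in alphabetical order:
(stage81, stage88): stage81 during stage88 ✓
(stage82, stage88): stage82 during stage88 ✓
(stage84, stage85): stage84 during stage85 ✓
(stage84, stage90): stage84 during stage90 ✓
(stage85, stage90): stage85 during stage90 ✓
(stage86, stage90): stage86 during stage90 ✓
(stage89, stage83): stage89 during stage83 ✓
(stage89, stage87): stage89 during stage87 ✓
(stage91, stage85): stage91 during stage85 ✓
(stage91, stage90): stage91 during stage90 ✓
Count: 10.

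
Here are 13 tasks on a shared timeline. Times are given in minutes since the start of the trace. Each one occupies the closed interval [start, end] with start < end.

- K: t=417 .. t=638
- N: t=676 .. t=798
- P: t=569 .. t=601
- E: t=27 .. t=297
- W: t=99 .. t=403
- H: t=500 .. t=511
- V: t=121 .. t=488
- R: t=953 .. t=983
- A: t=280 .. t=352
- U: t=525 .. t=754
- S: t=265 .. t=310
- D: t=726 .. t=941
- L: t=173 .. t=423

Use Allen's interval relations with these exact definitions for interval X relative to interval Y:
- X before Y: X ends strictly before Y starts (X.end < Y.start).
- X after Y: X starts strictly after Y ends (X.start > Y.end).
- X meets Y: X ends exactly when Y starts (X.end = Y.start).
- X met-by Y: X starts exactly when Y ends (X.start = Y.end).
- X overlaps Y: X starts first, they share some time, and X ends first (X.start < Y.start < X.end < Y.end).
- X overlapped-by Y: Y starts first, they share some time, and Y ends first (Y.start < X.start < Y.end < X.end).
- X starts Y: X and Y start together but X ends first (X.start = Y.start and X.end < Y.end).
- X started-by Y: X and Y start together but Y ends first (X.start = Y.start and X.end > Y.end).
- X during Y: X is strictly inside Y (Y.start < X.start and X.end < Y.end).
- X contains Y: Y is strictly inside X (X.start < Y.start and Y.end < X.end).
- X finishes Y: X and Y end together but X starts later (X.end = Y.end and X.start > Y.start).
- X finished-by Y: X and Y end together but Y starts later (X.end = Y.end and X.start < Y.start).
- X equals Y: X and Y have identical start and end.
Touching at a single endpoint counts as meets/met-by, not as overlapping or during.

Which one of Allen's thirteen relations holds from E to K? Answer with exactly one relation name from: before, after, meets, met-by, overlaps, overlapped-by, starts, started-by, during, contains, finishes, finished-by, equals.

E = [t=27, t=297]; K = [t=417, t=638].
Compare endpoints: E.start < K.start, E.start < K.end, E.end < K.start, E.end < K.end.
That pattern is 'before'.

before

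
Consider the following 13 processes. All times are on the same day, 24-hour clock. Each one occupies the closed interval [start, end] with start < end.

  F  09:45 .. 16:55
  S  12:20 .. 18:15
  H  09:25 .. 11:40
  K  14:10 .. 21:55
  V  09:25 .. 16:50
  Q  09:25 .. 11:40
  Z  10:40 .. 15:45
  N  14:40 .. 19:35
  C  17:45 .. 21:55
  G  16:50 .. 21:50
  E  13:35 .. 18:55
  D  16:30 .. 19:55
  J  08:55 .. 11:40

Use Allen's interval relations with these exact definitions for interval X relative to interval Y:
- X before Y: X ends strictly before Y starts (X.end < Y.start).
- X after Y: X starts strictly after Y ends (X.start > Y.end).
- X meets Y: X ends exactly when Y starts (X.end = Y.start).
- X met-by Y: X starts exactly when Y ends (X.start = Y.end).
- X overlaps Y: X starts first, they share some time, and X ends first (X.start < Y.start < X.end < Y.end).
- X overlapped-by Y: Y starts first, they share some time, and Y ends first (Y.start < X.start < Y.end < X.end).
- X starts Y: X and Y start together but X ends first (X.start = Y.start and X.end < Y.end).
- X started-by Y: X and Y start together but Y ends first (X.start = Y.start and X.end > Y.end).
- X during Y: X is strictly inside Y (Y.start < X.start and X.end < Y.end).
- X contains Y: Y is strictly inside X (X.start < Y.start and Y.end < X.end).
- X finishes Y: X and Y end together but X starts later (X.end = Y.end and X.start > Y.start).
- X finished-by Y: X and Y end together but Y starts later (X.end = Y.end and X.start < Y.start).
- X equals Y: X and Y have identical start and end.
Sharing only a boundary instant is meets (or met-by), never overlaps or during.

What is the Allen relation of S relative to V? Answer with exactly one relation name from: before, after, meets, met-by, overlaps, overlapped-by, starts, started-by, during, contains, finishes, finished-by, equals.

S = [12:20, 18:15]; V = [09:25, 16:50].
Compare endpoints: S.start > V.start, S.start < V.end, S.end > V.start, S.end > V.end.
That pattern is 'overlapped-by'.

overlapped-by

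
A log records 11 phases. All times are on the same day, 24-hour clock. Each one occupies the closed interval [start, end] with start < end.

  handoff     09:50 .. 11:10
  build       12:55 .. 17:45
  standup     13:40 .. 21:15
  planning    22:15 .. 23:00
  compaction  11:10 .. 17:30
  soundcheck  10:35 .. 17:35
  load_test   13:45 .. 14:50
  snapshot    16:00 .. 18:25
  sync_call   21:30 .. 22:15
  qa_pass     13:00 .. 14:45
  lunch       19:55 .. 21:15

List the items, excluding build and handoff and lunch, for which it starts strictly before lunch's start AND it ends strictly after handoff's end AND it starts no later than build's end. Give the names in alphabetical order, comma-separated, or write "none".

Conditions: its start is strictly before lunch's start (X.start < 19:55) AND its end is strictly after handoff's end (X.end > 11:10) AND its start is no later than build's end (X.start <= 17:45).
compaction: start 11:10 < 19:55? ✓; end 17:30 > 11:10? ✓; start 11:10 <= 17:45? ✓ → yes.
load_test: start 13:45 < 19:55? ✓; end 14:50 > 11:10? ✓; start 13:45 <= 17:45? ✓ → yes.
planning: start 22:15 < 19:55? ✗; end 23:00 > 11:10? ✓; start 22:15 <= 17:45? ✗ → no.
qa_pass: start 13:00 < 19:55? ✓; end 14:45 > 11:10? ✓; start 13:00 <= 17:45? ✓ → yes.
snapshot: start 16:00 < 19:55? ✓; end 18:25 > 11:10? ✓; start 16:00 <= 17:45? ✓ → yes.
soundcheck: start 10:35 < 19:55? ✓; end 17:35 > 11:10? ✓; start 10:35 <= 17:45? ✓ → yes.
standup: start 13:40 < 19:55? ✓; end 21:15 > 11:10? ✓; start 13:40 <= 17:45? ✓ → yes.
sync_call: start 21:30 < 19:55? ✗; end 22:15 > 11:10? ✓; start 21:30 <= 17:45? ✗ → no.
Result: compaction, load_test, qa_pass, snapshot, soundcheck, standup.

compaction, load_test, qa_pass, snapshot, soundcheck, standup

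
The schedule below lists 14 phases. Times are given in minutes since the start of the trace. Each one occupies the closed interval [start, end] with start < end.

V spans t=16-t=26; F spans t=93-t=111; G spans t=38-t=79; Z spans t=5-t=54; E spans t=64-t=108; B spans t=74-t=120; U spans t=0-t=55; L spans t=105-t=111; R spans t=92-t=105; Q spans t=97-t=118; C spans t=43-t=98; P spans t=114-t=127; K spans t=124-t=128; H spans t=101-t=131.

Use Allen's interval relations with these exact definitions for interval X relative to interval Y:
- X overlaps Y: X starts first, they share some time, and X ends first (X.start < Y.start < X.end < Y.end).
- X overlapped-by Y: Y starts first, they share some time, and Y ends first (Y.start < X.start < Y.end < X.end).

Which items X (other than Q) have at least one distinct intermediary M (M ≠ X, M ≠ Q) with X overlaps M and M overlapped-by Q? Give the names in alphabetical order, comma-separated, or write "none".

B, E, F, R

Target Q = [t=97, t=118].
Intermediaries M with M overlapped-by Q: H, P.
Via H — items with X overlaps H: B, E, F, R.
Via P — items with X overlaps P: B.
Union: B, E, F, R.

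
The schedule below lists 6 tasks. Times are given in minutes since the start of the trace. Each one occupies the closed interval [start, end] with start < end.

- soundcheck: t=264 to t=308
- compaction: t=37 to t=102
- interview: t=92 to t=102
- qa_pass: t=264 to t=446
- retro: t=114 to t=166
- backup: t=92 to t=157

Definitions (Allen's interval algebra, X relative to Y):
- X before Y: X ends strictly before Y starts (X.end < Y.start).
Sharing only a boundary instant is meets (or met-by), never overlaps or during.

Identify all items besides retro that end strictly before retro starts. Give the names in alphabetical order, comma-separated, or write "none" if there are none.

Target retro = [t=114, t=166].
backup [t=92, t=157] → overlaps → no.
compaction [t=37, t=102] → before → yes.
interview [t=92, t=102] → before → yes.
qa_pass [t=264, t=446] → after → no.
soundcheck [t=264, t=308] → after → no.
Result: compaction, interview.

compaction, interview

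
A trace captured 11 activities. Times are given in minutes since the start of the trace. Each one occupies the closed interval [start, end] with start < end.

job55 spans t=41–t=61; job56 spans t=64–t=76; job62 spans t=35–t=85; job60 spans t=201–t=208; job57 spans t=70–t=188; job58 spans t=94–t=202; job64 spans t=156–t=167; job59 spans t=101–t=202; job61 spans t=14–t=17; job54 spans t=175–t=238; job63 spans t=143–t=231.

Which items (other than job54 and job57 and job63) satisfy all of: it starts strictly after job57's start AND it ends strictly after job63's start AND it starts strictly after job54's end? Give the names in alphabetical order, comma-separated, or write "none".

none

Conditions: its start is strictly after job57's start (X.start > t=70) AND its end is strictly after job63's start (X.end > t=143) AND its start is strictly after job54's end (X.start > t=238).
job55: start t=41 > t=70? ✗; end t=61 > t=143? ✗; start t=41 > t=238? ✗ → no.
job56: start t=64 > t=70? ✗; end t=76 > t=143? ✗; start t=64 > t=238? ✗ → no.
job58: start t=94 > t=70? ✓; end t=202 > t=143? ✓; start t=94 > t=238? ✗ → no.
job59: start t=101 > t=70? ✓; end t=202 > t=143? ✓; start t=101 > t=238? ✗ → no.
job60: start t=201 > t=70? ✓; end t=208 > t=143? ✓; start t=201 > t=238? ✗ → no.
job61: start t=14 > t=70? ✗; end t=17 > t=143? ✗; start t=14 > t=238? ✗ → no.
job62: start t=35 > t=70? ✗; end t=85 > t=143? ✗; start t=35 > t=238? ✗ → no.
job64: start t=156 > t=70? ✓; end t=167 > t=143? ✓; start t=156 > t=238? ✗ → no.
Result: none.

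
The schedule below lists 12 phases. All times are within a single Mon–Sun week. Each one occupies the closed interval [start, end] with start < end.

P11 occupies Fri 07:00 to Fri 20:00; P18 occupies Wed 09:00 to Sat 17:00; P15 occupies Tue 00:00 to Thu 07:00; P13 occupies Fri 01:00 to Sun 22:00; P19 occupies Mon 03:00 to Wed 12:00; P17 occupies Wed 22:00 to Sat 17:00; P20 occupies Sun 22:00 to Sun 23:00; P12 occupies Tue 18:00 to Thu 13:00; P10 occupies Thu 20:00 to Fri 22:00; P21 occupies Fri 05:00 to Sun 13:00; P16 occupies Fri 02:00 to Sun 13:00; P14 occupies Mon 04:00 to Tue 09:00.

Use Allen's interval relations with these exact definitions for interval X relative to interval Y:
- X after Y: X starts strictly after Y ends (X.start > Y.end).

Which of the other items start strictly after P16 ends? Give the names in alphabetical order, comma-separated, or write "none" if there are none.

Target P16 = [Fri 02:00, Sun 13:00].
P10 [Thu 20:00, Fri 22:00] → overlaps → no.
P11 [Fri 07:00, Fri 20:00] → during → no.
P12 [Tue 18:00, Thu 13:00] → before → no.
P13 [Fri 01:00, Sun 22:00] → contains → no.
P14 [Mon 04:00, Tue 09:00] → before → no.
P15 [Tue 00:00, Thu 07:00] → before → no.
P17 [Wed 22:00, Sat 17:00] → overlaps → no.
P18 [Wed 09:00, Sat 17:00] → overlaps → no.
P19 [Mon 03:00, Wed 12:00] → before → no.
P20 [Sun 22:00, Sun 23:00] → after → yes.
P21 [Fri 05:00, Sun 13:00] → finishes → no.
Result: P20.

P20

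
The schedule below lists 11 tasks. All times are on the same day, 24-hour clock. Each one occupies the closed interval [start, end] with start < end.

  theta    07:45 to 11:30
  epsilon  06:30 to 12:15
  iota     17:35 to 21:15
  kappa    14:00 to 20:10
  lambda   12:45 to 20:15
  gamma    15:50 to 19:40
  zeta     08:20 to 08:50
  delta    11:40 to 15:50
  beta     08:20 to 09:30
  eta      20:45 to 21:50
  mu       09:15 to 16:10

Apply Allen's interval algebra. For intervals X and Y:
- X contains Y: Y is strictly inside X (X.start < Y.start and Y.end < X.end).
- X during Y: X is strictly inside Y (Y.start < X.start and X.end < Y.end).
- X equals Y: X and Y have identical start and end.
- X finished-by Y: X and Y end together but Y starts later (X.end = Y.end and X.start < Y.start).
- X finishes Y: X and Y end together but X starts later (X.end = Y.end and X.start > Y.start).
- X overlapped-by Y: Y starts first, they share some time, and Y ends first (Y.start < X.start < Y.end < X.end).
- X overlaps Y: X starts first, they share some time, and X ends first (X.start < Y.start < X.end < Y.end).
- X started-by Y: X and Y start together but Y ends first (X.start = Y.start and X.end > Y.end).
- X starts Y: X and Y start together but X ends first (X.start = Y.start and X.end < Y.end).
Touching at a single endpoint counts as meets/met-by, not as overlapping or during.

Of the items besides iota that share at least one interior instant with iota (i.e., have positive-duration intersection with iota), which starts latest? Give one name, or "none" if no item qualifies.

Target iota = [17:35, 21:15].
beta [08:20, 09:30] → before → excluded.
delta [11:40, 15:50] → before → excluded.
epsilon [06:30, 12:15] → before → excluded.
eta [20:45, 21:50] → overlapped-by → candidate.
gamma [15:50, 19:40] → overlaps → candidate.
kappa [14:00, 20:10] → overlaps → candidate.
lambda [12:45, 20:15] → overlaps → candidate.
mu [09:15, 16:10] → before → excluded.
theta [07:45, 11:30] → before → excluded.
zeta [08:20, 08:50] → before → excluded.
Among candidates, latest start is 20:45 → eta.

eta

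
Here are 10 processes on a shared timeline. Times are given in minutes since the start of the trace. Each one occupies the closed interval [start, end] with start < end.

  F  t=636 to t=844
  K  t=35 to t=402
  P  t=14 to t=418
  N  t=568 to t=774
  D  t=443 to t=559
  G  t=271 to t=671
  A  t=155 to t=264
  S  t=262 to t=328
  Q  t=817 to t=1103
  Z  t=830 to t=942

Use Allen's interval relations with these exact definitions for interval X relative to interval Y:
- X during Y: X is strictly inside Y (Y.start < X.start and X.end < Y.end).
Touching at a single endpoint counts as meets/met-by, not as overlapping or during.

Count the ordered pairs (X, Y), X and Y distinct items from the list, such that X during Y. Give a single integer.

Checking all 90 ordered pairs for relation 'during'; matching pairs in alphabetical order:
(A, K): A during K ✓
(A, P): A during P ✓
(D, G): D during G ✓
(K, P): K during P ✓
(S, K): S during K ✓
(S, P): S during P ✓
(Z, Q): Z during Q ✓
Count: 7.

7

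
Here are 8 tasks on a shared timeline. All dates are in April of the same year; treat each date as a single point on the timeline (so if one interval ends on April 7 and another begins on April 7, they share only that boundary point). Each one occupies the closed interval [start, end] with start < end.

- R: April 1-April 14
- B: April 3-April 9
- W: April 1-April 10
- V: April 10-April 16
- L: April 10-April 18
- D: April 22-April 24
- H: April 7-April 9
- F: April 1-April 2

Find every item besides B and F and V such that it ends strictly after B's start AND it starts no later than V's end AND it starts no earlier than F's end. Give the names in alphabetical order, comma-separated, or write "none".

H, L

Conditions: its end is strictly after B's start (X.end > April 3) AND its start is no later than V's end (X.start <= April 16) AND its start is no earlier than F's end (X.start >= April 2).
D: end April 24 > April 3? ✓; start April 22 <= April 16? ✗; start April 22 >= April 2? ✓ → no.
H: end April 9 > April 3? ✓; start April 7 <= April 16? ✓; start April 7 >= April 2? ✓ → yes.
L: end April 18 > April 3? ✓; start April 10 <= April 16? ✓; start April 10 >= April 2? ✓ → yes.
R: end April 14 > April 3? ✓; start April 1 <= April 16? ✓; start April 1 >= April 2? ✗ → no.
W: end April 10 > April 3? ✓; start April 1 <= April 16? ✓; start April 1 >= April 2? ✗ → no.
Result: H, L.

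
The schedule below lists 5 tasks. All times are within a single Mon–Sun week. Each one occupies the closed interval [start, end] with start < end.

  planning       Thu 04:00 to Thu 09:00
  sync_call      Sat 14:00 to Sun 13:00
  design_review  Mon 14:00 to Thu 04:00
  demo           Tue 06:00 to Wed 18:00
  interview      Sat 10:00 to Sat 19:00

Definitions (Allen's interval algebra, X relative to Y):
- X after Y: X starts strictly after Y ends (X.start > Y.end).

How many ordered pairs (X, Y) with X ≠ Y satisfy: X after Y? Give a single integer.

7

Checking all 20 ordered pairs for relation 'after'; matching pairs in alphabetical order:
(interview, demo): interview after demo ✓
(interview, design_review): interview after design_review ✓
(interview, planning): interview after planning ✓
(planning, demo): planning after demo ✓
(sync_call, demo): sync_call after demo ✓
(sync_call, design_review): sync_call after design_review ✓
(sync_call, planning): sync_call after planning ✓
Count: 7.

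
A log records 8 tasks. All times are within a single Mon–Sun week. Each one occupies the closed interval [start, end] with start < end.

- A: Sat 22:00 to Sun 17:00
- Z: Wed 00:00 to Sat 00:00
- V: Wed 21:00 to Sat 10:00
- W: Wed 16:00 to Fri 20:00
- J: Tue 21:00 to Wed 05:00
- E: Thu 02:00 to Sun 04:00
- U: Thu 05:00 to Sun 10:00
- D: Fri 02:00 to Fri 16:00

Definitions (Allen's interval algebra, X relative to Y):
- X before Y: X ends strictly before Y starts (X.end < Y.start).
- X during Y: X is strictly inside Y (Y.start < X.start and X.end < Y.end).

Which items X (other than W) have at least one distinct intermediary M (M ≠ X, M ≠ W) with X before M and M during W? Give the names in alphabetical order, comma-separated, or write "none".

Target W = [Wed 16:00, Fri 20:00].
Intermediaries M with M during W: D.
Via D — items with X before D: J.
Union: J.

J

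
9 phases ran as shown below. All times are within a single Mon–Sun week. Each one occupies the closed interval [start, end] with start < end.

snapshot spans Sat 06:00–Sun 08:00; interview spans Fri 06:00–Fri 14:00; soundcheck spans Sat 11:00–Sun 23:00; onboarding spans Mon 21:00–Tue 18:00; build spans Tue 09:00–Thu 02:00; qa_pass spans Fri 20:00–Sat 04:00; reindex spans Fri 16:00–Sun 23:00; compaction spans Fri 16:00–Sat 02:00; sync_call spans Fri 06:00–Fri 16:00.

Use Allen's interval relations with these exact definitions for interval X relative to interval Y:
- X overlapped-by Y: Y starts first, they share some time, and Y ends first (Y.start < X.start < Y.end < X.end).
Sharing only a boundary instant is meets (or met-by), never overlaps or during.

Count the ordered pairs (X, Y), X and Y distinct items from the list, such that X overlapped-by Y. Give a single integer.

Checking all 72 ordered pairs for relation 'overlapped-by'; matching pairs in alphabetical order:
(build, onboarding): build overlapped-by onboarding ✓
(qa_pass, compaction): qa_pass overlapped-by compaction ✓
(soundcheck, snapshot): soundcheck overlapped-by snapshot ✓
Count: 3.

3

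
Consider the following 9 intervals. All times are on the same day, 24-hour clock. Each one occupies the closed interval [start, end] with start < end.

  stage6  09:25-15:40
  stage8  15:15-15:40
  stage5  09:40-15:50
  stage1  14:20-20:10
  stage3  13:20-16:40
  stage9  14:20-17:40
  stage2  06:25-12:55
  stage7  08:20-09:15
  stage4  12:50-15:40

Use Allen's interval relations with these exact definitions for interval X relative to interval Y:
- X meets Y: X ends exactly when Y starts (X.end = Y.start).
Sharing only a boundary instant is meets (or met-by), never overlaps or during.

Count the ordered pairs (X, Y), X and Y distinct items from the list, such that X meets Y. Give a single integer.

Checking all 72 ordered pairs for relation 'meets'; matching pairs in alphabetical order:
No pair satisfies it.
Count: 0.

0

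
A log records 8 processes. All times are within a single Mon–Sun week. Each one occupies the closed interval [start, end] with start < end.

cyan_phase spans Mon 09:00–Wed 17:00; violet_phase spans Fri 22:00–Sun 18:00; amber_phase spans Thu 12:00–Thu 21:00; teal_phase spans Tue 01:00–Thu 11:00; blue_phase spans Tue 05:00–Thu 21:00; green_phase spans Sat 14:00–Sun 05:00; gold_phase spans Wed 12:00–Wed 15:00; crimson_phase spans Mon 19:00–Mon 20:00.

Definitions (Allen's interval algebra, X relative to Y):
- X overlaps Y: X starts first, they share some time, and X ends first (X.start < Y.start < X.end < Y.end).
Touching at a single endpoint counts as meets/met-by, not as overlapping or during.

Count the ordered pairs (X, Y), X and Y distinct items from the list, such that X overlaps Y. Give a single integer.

3

Checking all 56 ordered pairs for relation 'overlaps'; matching pairs in alphabetical order:
(cyan_phase, blue_phase): cyan_phase overlaps blue_phase ✓
(cyan_phase, teal_phase): cyan_phase overlaps teal_phase ✓
(teal_phase, blue_phase): teal_phase overlaps blue_phase ✓
Count: 3.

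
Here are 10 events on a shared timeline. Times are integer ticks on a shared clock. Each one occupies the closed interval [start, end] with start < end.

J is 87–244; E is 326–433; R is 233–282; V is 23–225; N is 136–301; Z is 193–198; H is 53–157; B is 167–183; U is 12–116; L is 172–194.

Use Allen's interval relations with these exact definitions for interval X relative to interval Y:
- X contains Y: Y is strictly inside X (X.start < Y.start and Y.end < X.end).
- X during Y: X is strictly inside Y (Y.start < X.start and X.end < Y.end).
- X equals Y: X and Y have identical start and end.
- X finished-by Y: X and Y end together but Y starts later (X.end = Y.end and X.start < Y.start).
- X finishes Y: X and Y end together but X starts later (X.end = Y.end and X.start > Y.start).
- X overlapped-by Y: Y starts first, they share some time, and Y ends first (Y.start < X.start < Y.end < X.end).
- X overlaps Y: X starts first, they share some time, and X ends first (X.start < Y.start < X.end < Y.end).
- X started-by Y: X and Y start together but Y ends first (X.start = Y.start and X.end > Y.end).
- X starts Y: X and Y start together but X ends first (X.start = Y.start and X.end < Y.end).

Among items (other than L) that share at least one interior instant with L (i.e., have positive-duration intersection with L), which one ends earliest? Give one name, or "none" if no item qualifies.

B

Target L = [172, 194].
B [167, 183] → overlaps → candidate.
E [326, 433] → after → excluded.
H [53, 157] → before → excluded.
J [87, 244] → contains → candidate.
N [136, 301] → contains → candidate.
R [233, 282] → after → excluded.
U [12, 116] → before → excluded.
V [23, 225] → contains → candidate.
Z [193, 198] → overlapped-by → candidate.
Among candidates, earliest end is 183 → B.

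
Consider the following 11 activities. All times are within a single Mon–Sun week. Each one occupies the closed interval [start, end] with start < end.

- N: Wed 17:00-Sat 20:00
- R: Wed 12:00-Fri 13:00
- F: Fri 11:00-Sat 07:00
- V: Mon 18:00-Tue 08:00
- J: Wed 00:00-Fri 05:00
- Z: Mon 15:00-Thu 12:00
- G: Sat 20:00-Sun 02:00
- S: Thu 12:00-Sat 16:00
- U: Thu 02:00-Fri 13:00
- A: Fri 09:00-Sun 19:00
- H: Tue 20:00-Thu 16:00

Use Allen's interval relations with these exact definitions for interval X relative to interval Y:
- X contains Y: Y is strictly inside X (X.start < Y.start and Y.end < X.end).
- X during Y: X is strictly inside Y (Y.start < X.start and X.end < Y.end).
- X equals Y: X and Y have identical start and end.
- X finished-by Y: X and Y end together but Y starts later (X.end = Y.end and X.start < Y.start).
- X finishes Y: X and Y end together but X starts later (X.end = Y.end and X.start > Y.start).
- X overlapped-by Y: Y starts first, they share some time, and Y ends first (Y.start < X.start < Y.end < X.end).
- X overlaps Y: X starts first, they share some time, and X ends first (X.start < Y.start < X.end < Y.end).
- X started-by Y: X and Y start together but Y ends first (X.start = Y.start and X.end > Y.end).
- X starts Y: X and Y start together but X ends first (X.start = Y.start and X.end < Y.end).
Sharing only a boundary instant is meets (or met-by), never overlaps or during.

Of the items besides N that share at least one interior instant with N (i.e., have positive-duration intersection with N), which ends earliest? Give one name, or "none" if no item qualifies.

Z

Target N = [Wed 17:00, Sat 20:00].
A [Fri 09:00, Sun 19:00] → overlapped-by → candidate.
F [Fri 11:00, Sat 07:00] → during → candidate.
G [Sat 20:00, Sun 02:00] → met-by → excluded.
H [Tue 20:00, Thu 16:00] → overlaps → candidate.
J [Wed 00:00, Fri 05:00] → overlaps → candidate.
R [Wed 12:00, Fri 13:00] → overlaps → candidate.
S [Thu 12:00, Sat 16:00] → during → candidate.
U [Thu 02:00, Fri 13:00] → during → candidate.
V [Mon 18:00, Tue 08:00] → before → excluded.
Z [Mon 15:00, Thu 12:00] → overlaps → candidate.
Among candidates, earliest end is Thu 12:00 → Z.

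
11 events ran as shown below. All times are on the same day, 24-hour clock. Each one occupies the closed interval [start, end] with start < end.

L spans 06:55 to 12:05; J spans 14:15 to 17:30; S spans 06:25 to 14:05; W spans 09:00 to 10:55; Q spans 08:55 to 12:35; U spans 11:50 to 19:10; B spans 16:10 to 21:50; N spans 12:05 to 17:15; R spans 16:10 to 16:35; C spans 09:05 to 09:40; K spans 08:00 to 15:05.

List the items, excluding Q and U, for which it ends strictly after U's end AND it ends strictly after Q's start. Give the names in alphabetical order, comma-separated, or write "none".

Conditions: its end is strictly after U's end (X.end > 19:10) AND its end is strictly after Q's start (X.end > 08:55).
B: end 21:50 > 19:10? ✓; end 21:50 > 08:55? ✓ → yes.
C: end 09:40 > 19:10? ✗; end 09:40 > 08:55? ✓ → no.
J: end 17:30 > 19:10? ✗; end 17:30 > 08:55? ✓ → no.
K: end 15:05 > 19:10? ✗; end 15:05 > 08:55? ✓ → no.
L: end 12:05 > 19:10? ✗; end 12:05 > 08:55? ✓ → no.
N: end 17:15 > 19:10? ✗; end 17:15 > 08:55? ✓ → no.
R: end 16:35 > 19:10? ✗; end 16:35 > 08:55? ✓ → no.
S: end 14:05 > 19:10? ✗; end 14:05 > 08:55? ✓ → no.
W: end 10:55 > 19:10? ✗; end 10:55 > 08:55? ✓ → no.
Result: B.

B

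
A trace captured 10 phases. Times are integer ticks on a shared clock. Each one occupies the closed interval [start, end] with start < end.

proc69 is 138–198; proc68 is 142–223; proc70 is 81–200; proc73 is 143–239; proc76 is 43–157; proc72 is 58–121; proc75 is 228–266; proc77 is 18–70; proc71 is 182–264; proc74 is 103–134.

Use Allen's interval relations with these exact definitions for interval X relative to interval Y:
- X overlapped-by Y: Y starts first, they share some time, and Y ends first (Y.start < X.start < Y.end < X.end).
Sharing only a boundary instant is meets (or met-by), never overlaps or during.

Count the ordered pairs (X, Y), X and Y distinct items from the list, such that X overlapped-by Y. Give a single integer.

19

Checking all 90 ordered pairs for relation 'overlapped-by'; matching pairs in alphabetical order:
(proc68, proc69): proc68 overlapped-by proc69 ✓
(proc68, proc70): proc68 overlapped-by proc70 ✓
(proc68, proc76): proc68 overlapped-by proc76 ✓
(proc69, proc76): proc69 overlapped-by proc76 ✓
(proc70, proc72): proc70 overlapped-by proc72 ✓
(proc70, proc76): proc70 overlapped-by proc76 ✓
(proc71, proc68): proc71 overlapped-by proc68 ✓
(proc71, proc69): proc71 overlapped-by proc69 ✓
(proc71, proc70): proc71 overlapped-by proc70 ✓
(proc71, proc73): proc71 overlapped-by proc73 ✓
(proc72, proc77): proc72 overlapped-by proc77 ✓
(proc73, proc68): proc73 overlapped-by proc68 ✓
(proc73, proc69): proc73 overlapped-by proc69 ✓
(proc73, proc70): proc73 overlapped-by proc70 ✓
(proc73, proc76): proc73 overlapped-by proc76 ✓
(proc74, proc72): proc74 overlapped-by proc72 ✓
(proc75, proc71): proc75 overlapped-by proc71 ✓
(proc75, proc73): proc75 overlapped-by proc73 ✓
(proc76, proc77): proc76 overlapped-by proc77 ✓
Count: 19.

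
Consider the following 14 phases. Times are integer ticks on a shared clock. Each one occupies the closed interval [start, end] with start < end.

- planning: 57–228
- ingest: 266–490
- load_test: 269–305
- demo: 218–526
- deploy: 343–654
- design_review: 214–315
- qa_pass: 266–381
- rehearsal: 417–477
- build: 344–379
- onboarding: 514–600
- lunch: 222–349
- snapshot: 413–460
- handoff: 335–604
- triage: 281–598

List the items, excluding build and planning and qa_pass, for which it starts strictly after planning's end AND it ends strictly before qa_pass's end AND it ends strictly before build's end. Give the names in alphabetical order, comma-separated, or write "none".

load_test

Conditions: its start is strictly after planning's end (X.start > 228) AND its end is strictly before qa_pass's end (X.end < 381) AND its end is strictly before build's end (X.end < 379).
demo: start 218 > 228? ✗; end 526 < 381? ✗; end 526 < 379? ✗ → no.
deploy: start 343 > 228? ✓; end 654 < 381? ✗; end 654 < 379? ✗ → no.
design_review: start 214 > 228? ✗; end 315 < 381? ✓; end 315 < 379? ✓ → no.
handoff: start 335 > 228? ✓; end 604 < 381? ✗; end 604 < 379? ✗ → no.
ingest: start 266 > 228? ✓; end 490 < 381? ✗; end 490 < 379? ✗ → no.
load_test: start 269 > 228? ✓; end 305 < 381? ✓; end 305 < 379? ✓ → yes.
lunch: start 222 > 228? ✗; end 349 < 381? ✓; end 349 < 379? ✓ → no.
onboarding: start 514 > 228? ✓; end 600 < 381? ✗; end 600 < 379? ✗ → no.
rehearsal: start 417 > 228? ✓; end 477 < 381? ✗; end 477 < 379? ✗ → no.
snapshot: start 413 > 228? ✓; end 460 < 381? ✗; end 460 < 379? ✗ → no.
triage: start 281 > 228? ✓; end 598 < 381? ✗; end 598 < 379? ✗ → no.
Result: load_test.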